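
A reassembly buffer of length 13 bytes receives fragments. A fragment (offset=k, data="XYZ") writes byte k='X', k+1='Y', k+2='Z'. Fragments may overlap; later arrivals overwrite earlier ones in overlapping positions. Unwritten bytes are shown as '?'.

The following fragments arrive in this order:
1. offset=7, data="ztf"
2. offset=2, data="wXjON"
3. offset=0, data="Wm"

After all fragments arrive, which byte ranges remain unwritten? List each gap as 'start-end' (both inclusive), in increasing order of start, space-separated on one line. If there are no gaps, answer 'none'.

Answer: 10-12

Derivation:
Fragment 1: offset=7 len=3
Fragment 2: offset=2 len=5
Fragment 3: offset=0 len=2
Gaps: 10-12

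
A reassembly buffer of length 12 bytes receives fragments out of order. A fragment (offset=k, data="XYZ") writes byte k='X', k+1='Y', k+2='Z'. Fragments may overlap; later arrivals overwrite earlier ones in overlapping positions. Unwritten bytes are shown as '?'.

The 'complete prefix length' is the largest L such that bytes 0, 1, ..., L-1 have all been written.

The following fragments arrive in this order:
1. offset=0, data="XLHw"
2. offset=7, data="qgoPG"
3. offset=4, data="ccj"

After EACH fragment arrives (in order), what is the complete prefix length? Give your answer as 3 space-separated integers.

Fragment 1: offset=0 data="XLHw" -> buffer=XLHw???????? -> prefix_len=4
Fragment 2: offset=7 data="qgoPG" -> buffer=XLHw???qgoPG -> prefix_len=4
Fragment 3: offset=4 data="ccj" -> buffer=XLHwccjqgoPG -> prefix_len=12

Answer: 4 4 12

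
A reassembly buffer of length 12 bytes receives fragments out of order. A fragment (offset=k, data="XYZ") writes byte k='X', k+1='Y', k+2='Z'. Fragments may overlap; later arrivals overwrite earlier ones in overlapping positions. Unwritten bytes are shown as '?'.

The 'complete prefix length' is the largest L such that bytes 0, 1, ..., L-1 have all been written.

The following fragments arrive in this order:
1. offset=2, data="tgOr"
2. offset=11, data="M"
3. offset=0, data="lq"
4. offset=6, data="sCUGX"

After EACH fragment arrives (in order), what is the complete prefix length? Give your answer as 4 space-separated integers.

Answer: 0 0 6 12

Derivation:
Fragment 1: offset=2 data="tgOr" -> buffer=??tgOr?????? -> prefix_len=0
Fragment 2: offset=11 data="M" -> buffer=??tgOr?????M -> prefix_len=0
Fragment 3: offset=0 data="lq" -> buffer=lqtgOr?????M -> prefix_len=6
Fragment 4: offset=6 data="sCUGX" -> buffer=lqtgOrsCUGXM -> prefix_len=12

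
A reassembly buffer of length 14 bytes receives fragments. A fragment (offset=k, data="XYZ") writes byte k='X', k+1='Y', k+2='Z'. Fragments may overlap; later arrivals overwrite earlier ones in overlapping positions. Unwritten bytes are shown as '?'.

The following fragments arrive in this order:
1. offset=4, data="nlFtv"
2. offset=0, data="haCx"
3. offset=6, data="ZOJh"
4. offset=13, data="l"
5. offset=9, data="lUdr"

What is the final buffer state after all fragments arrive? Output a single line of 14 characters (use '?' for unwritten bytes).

Answer: haCxnlZOJlUdrl

Derivation:
Fragment 1: offset=4 data="nlFtv" -> buffer=????nlFtv?????
Fragment 2: offset=0 data="haCx" -> buffer=haCxnlFtv?????
Fragment 3: offset=6 data="ZOJh" -> buffer=haCxnlZOJh????
Fragment 4: offset=13 data="l" -> buffer=haCxnlZOJh???l
Fragment 5: offset=9 data="lUdr" -> buffer=haCxnlZOJlUdrl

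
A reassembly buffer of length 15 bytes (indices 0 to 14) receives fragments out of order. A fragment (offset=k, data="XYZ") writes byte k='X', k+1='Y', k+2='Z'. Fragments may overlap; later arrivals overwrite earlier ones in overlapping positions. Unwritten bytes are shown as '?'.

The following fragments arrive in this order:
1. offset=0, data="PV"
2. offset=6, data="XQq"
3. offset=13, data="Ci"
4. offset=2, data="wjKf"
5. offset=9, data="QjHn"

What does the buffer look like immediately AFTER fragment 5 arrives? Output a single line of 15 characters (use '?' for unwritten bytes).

Answer: PVwjKfXQqQjHnCi

Derivation:
Fragment 1: offset=0 data="PV" -> buffer=PV?????????????
Fragment 2: offset=6 data="XQq" -> buffer=PV????XQq??????
Fragment 3: offset=13 data="Ci" -> buffer=PV????XQq????Ci
Fragment 4: offset=2 data="wjKf" -> buffer=PVwjKfXQq????Ci
Fragment 5: offset=9 data="QjHn" -> buffer=PVwjKfXQqQjHnCi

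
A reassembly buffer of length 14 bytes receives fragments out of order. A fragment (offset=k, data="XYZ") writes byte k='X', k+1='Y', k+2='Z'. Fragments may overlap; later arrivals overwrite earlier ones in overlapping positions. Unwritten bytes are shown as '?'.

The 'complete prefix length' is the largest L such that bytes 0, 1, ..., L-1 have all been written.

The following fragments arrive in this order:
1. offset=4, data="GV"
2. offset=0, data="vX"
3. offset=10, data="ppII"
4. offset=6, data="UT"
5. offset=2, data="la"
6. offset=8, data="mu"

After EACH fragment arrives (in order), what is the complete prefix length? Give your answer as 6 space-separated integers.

Fragment 1: offset=4 data="GV" -> buffer=????GV???????? -> prefix_len=0
Fragment 2: offset=0 data="vX" -> buffer=vX??GV???????? -> prefix_len=2
Fragment 3: offset=10 data="ppII" -> buffer=vX??GV????ppII -> prefix_len=2
Fragment 4: offset=6 data="UT" -> buffer=vX??GVUT??ppII -> prefix_len=2
Fragment 5: offset=2 data="la" -> buffer=vXlaGVUT??ppII -> prefix_len=8
Fragment 6: offset=8 data="mu" -> buffer=vXlaGVUTmuppII -> prefix_len=14

Answer: 0 2 2 2 8 14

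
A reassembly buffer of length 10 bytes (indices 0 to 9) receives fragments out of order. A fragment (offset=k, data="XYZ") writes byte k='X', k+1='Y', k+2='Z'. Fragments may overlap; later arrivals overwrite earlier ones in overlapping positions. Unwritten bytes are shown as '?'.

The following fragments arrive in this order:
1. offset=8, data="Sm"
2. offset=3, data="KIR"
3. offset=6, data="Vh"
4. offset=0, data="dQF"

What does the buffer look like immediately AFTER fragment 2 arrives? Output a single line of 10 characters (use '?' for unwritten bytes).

Answer: ???KIR??Sm

Derivation:
Fragment 1: offset=8 data="Sm" -> buffer=????????Sm
Fragment 2: offset=3 data="KIR" -> buffer=???KIR??Sm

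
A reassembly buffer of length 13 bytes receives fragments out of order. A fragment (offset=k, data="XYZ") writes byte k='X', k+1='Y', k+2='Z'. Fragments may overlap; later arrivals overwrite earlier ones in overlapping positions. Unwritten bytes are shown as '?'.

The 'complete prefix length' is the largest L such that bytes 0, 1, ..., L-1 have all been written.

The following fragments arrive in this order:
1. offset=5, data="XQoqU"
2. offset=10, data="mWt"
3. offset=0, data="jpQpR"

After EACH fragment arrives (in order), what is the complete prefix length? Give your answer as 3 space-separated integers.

Answer: 0 0 13

Derivation:
Fragment 1: offset=5 data="XQoqU" -> buffer=?????XQoqU??? -> prefix_len=0
Fragment 2: offset=10 data="mWt" -> buffer=?????XQoqUmWt -> prefix_len=0
Fragment 3: offset=0 data="jpQpR" -> buffer=jpQpRXQoqUmWt -> prefix_len=13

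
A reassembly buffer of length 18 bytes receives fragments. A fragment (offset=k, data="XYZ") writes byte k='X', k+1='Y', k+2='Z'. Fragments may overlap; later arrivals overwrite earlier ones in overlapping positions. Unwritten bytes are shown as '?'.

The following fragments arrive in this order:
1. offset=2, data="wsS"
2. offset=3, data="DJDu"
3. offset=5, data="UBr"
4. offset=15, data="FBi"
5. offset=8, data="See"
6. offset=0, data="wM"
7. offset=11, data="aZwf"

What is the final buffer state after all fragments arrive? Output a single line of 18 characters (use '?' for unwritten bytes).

Answer: wMwDJUBrSeeaZwfFBi

Derivation:
Fragment 1: offset=2 data="wsS" -> buffer=??wsS?????????????
Fragment 2: offset=3 data="DJDu" -> buffer=??wDJDu???????????
Fragment 3: offset=5 data="UBr" -> buffer=??wDJUBr??????????
Fragment 4: offset=15 data="FBi" -> buffer=??wDJUBr???????FBi
Fragment 5: offset=8 data="See" -> buffer=??wDJUBrSee????FBi
Fragment 6: offset=0 data="wM" -> buffer=wMwDJUBrSee????FBi
Fragment 7: offset=11 data="aZwf" -> buffer=wMwDJUBrSeeaZwfFBi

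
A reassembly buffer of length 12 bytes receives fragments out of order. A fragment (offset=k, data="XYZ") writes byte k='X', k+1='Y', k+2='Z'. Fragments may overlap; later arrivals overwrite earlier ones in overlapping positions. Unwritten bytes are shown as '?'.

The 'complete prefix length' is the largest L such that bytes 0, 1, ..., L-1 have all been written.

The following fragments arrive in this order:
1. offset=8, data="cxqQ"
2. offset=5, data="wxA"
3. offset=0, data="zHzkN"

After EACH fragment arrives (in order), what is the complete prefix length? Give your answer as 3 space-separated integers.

Fragment 1: offset=8 data="cxqQ" -> buffer=????????cxqQ -> prefix_len=0
Fragment 2: offset=5 data="wxA" -> buffer=?????wxAcxqQ -> prefix_len=0
Fragment 3: offset=0 data="zHzkN" -> buffer=zHzkNwxAcxqQ -> prefix_len=12

Answer: 0 0 12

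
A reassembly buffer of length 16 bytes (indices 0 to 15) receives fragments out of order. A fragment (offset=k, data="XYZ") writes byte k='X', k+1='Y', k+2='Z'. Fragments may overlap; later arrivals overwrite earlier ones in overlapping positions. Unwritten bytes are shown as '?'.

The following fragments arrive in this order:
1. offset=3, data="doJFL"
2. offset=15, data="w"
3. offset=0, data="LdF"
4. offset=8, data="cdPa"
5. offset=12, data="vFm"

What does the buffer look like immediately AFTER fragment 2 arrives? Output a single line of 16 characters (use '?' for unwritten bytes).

Answer: ???doJFL???????w

Derivation:
Fragment 1: offset=3 data="doJFL" -> buffer=???doJFL????????
Fragment 2: offset=15 data="w" -> buffer=???doJFL???????w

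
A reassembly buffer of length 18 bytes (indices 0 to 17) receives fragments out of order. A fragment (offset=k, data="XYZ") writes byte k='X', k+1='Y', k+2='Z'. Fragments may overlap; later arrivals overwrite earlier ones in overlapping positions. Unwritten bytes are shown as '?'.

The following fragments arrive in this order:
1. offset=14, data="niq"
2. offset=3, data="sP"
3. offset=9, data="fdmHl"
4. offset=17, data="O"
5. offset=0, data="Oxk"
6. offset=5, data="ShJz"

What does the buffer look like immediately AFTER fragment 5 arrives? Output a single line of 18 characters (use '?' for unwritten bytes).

Fragment 1: offset=14 data="niq" -> buffer=??????????????niq?
Fragment 2: offset=3 data="sP" -> buffer=???sP?????????niq?
Fragment 3: offset=9 data="fdmHl" -> buffer=???sP????fdmHlniq?
Fragment 4: offset=17 data="O" -> buffer=???sP????fdmHlniqO
Fragment 5: offset=0 data="Oxk" -> buffer=OxksP????fdmHlniqO

Answer: OxksP????fdmHlniqO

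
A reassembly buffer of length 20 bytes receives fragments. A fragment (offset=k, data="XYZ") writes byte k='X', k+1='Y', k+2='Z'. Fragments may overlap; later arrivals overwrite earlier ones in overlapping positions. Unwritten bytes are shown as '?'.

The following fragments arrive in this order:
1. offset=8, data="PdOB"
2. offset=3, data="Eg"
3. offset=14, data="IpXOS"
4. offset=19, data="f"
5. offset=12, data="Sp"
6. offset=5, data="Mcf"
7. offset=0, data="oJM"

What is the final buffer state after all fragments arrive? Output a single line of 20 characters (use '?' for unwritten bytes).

Fragment 1: offset=8 data="PdOB" -> buffer=????????PdOB????????
Fragment 2: offset=3 data="Eg" -> buffer=???Eg???PdOB????????
Fragment 3: offset=14 data="IpXOS" -> buffer=???Eg???PdOB??IpXOS?
Fragment 4: offset=19 data="f" -> buffer=???Eg???PdOB??IpXOSf
Fragment 5: offset=12 data="Sp" -> buffer=???Eg???PdOBSpIpXOSf
Fragment 6: offset=5 data="Mcf" -> buffer=???EgMcfPdOBSpIpXOSf
Fragment 7: offset=0 data="oJM" -> buffer=oJMEgMcfPdOBSpIpXOSf

Answer: oJMEgMcfPdOBSpIpXOSf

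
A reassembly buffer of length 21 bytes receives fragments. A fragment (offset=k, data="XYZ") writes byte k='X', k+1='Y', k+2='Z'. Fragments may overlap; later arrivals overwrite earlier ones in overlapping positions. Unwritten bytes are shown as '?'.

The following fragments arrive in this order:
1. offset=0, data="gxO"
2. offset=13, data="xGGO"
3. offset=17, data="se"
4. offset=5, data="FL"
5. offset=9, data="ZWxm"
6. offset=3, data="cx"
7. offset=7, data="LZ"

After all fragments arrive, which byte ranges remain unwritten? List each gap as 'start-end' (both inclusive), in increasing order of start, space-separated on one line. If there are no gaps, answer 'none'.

Fragment 1: offset=0 len=3
Fragment 2: offset=13 len=4
Fragment 3: offset=17 len=2
Fragment 4: offset=5 len=2
Fragment 5: offset=9 len=4
Fragment 6: offset=3 len=2
Fragment 7: offset=7 len=2
Gaps: 19-20

Answer: 19-20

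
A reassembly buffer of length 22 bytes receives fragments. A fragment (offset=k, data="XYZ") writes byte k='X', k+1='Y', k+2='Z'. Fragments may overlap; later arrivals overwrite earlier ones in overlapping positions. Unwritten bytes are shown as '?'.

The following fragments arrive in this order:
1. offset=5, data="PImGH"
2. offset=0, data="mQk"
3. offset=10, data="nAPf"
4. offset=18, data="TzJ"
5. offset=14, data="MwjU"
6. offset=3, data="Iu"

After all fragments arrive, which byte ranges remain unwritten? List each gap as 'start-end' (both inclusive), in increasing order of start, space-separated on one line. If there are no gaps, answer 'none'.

Answer: 21-21

Derivation:
Fragment 1: offset=5 len=5
Fragment 2: offset=0 len=3
Fragment 3: offset=10 len=4
Fragment 4: offset=18 len=3
Fragment 5: offset=14 len=4
Fragment 6: offset=3 len=2
Gaps: 21-21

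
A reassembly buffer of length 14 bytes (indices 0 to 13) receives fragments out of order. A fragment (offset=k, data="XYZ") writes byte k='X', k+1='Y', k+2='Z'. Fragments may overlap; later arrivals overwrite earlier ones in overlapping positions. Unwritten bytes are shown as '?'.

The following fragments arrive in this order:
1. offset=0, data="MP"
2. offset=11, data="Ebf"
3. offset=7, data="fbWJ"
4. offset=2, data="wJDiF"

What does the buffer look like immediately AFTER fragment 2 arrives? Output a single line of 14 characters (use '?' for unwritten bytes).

Answer: MP?????????Ebf

Derivation:
Fragment 1: offset=0 data="MP" -> buffer=MP????????????
Fragment 2: offset=11 data="Ebf" -> buffer=MP?????????Ebf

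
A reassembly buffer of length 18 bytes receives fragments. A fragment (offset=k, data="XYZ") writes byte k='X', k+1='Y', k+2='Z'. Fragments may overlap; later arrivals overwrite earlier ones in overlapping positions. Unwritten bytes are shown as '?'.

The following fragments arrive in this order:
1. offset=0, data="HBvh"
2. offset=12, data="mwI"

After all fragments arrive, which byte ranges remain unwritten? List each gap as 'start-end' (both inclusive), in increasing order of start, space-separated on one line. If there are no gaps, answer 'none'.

Fragment 1: offset=0 len=4
Fragment 2: offset=12 len=3
Gaps: 4-11 15-17

Answer: 4-11 15-17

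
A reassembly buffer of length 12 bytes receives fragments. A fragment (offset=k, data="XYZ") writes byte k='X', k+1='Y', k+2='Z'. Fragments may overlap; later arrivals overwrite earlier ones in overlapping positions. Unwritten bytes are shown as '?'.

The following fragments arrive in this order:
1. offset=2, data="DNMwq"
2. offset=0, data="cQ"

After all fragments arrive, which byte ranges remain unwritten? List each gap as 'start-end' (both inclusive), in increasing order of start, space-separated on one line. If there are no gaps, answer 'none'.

Answer: 7-11

Derivation:
Fragment 1: offset=2 len=5
Fragment 2: offset=0 len=2
Gaps: 7-11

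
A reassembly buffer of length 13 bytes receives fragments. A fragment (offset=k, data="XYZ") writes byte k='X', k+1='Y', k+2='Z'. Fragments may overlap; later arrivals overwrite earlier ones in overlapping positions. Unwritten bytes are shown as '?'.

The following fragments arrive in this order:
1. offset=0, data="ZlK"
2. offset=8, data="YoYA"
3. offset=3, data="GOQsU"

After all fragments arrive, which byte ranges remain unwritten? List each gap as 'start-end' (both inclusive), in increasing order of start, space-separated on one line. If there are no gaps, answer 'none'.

Answer: 12-12

Derivation:
Fragment 1: offset=0 len=3
Fragment 2: offset=8 len=4
Fragment 3: offset=3 len=5
Gaps: 12-12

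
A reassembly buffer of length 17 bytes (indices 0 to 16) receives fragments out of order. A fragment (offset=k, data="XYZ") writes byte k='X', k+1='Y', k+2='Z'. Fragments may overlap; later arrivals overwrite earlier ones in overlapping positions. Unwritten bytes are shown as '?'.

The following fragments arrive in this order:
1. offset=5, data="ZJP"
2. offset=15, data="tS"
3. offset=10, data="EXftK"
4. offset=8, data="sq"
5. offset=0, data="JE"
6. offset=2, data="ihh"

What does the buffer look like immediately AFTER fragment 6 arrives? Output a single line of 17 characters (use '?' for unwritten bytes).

Answer: JEihhZJPsqEXftKtS

Derivation:
Fragment 1: offset=5 data="ZJP" -> buffer=?????ZJP?????????
Fragment 2: offset=15 data="tS" -> buffer=?????ZJP???????tS
Fragment 3: offset=10 data="EXftK" -> buffer=?????ZJP??EXftKtS
Fragment 4: offset=8 data="sq" -> buffer=?????ZJPsqEXftKtS
Fragment 5: offset=0 data="JE" -> buffer=JE???ZJPsqEXftKtS
Fragment 6: offset=2 data="ihh" -> buffer=JEihhZJPsqEXftKtS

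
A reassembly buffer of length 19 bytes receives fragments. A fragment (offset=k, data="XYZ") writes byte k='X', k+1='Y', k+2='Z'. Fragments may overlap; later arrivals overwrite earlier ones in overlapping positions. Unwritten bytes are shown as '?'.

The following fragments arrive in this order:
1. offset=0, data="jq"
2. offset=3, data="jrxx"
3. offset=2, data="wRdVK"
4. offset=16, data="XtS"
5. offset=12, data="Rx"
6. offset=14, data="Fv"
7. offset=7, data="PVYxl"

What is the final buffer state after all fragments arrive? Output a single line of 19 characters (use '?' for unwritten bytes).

Fragment 1: offset=0 data="jq" -> buffer=jq?????????????????
Fragment 2: offset=3 data="jrxx" -> buffer=jq?jrxx????????????
Fragment 3: offset=2 data="wRdVK" -> buffer=jqwRdVK????????????
Fragment 4: offset=16 data="XtS" -> buffer=jqwRdVK?????????XtS
Fragment 5: offset=12 data="Rx" -> buffer=jqwRdVK?????Rx??XtS
Fragment 6: offset=14 data="Fv" -> buffer=jqwRdVK?????RxFvXtS
Fragment 7: offset=7 data="PVYxl" -> buffer=jqwRdVKPVYxlRxFvXtS

Answer: jqwRdVKPVYxlRxFvXtS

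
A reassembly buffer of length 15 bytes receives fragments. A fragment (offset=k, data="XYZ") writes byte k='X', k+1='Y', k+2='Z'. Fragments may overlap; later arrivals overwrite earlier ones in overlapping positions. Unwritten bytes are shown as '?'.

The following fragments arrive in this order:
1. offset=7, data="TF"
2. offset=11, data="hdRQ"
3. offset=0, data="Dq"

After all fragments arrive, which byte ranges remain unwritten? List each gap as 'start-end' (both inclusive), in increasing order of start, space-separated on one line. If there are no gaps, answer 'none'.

Fragment 1: offset=7 len=2
Fragment 2: offset=11 len=4
Fragment 3: offset=0 len=2
Gaps: 2-6 9-10

Answer: 2-6 9-10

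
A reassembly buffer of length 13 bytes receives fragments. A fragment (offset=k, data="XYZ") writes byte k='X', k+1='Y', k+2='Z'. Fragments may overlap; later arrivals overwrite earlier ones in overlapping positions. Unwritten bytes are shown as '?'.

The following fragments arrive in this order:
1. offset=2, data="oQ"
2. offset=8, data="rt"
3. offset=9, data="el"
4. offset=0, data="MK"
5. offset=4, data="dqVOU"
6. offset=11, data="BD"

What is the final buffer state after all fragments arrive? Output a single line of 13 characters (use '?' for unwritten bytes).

Fragment 1: offset=2 data="oQ" -> buffer=??oQ?????????
Fragment 2: offset=8 data="rt" -> buffer=??oQ????rt???
Fragment 3: offset=9 data="el" -> buffer=??oQ????rel??
Fragment 4: offset=0 data="MK" -> buffer=MKoQ????rel??
Fragment 5: offset=4 data="dqVOU" -> buffer=MKoQdqVOUel??
Fragment 6: offset=11 data="BD" -> buffer=MKoQdqVOUelBD

Answer: MKoQdqVOUelBD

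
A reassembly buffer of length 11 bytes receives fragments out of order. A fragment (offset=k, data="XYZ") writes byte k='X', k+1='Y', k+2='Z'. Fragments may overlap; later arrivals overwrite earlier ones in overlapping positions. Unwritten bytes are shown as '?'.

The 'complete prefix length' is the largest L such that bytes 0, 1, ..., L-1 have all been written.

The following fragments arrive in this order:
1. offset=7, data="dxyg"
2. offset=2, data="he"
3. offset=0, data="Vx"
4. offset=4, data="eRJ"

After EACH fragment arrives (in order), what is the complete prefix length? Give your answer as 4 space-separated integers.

Answer: 0 0 4 11

Derivation:
Fragment 1: offset=7 data="dxyg" -> buffer=???????dxyg -> prefix_len=0
Fragment 2: offset=2 data="he" -> buffer=??he???dxyg -> prefix_len=0
Fragment 3: offset=0 data="Vx" -> buffer=Vxhe???dxyg -> prefix_len=4
Fragment 4: offset=4 data="eRJ" -> buffer=VxheeRJdxyg -> prefix_len=11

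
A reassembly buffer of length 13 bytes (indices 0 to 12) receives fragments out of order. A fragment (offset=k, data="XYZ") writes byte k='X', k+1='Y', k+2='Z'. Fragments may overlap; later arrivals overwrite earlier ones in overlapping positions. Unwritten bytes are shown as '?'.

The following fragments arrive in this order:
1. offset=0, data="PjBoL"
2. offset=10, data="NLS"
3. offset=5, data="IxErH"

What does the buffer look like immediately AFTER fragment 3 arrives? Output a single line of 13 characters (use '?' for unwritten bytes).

Answer: PjBoLIxErHNLS

Derivation:
Fragment 1: offset=0 data="PjBoL" -> buffer=PjBoL????????
Fragment 2: offset=10 data="NLS" -> buffer=PjBoL?????NLS
Fragment 3: offset=5 data="IxErH" -> buffer=PjBoLIxErHNLS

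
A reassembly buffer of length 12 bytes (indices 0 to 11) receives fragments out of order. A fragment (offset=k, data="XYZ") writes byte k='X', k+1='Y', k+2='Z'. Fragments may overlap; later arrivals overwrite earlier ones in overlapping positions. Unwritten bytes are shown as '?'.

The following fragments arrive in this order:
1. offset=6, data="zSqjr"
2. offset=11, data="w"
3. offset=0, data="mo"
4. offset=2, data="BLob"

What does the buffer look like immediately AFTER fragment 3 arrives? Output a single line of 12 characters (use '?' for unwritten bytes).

Fragment 1: offset=6 data="zSqjr" -> buffer=??????zSqjr?
Fragment 2: offset=11 data="w" -> buffer=??????zSqjrw
Fragment 3: offset=0 data="mo" -> buffer=mo????zSqjrw

Answer: mo????zSqjrw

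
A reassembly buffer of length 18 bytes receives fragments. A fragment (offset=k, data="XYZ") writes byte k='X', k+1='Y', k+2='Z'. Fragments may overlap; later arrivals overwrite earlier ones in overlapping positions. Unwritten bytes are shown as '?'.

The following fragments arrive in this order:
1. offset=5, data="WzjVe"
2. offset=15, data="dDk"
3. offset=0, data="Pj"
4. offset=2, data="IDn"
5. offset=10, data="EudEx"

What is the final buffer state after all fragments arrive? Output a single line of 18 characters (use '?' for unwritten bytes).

Answer: PjIDnWzjVeEudExdDk

Derivation:
Fragment 1: offset=5 data="WzjVe" -> buffer=?????WzjVe????????
Fragment 2: offset=15 data="dDk" -> buffer=?????WzjVe?????dDk
Fragment 3: offset=0 data="Pj" -> buffer=Pj???WzjVe?????dDk
Fragment 4: offset=2 data="IDn" -> buffer=PjIDnWzjVe?????dDk
Fragment 5: offset=10 data="EudEx" -> buffer=PjIDnWzjVeEudExdDk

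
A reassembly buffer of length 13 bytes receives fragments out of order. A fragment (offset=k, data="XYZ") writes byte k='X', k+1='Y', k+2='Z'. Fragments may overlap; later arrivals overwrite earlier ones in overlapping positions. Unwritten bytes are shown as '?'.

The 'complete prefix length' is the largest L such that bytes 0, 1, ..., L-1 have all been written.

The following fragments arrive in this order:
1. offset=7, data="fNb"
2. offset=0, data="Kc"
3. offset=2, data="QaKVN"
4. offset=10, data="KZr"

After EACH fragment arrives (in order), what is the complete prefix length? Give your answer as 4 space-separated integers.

Fragment 1: offset=7 data="fNb" -> buffer=???????fNb??? -> prefix_len=0
Fragment 2: offset=0 data="Kc" -> buffer=Kc?????fNb??? -> prefix_len=2
Fragment 3: offset=2 data="QaKVN" -> buffer=KcQaKVNfNb??? -> prefix_len=10
Fragment 4: offset=10 data="KZr" -> buffer=KcQaKVNfNbKZr -> prefix_len=13

Answer: 0 2 10 13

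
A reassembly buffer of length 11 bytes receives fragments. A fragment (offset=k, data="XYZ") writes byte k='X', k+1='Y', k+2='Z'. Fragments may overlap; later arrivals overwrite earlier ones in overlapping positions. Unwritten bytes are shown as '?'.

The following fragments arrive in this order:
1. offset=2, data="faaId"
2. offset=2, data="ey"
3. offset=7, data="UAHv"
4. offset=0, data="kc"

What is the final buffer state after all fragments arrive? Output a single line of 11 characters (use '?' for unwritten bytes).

Answer: kceyaIdUAHv

Derivation:
Fragment 1: offset=2 data="faaId" -> buffer=??faaId????
Fragment 2: offset=2 data="ey" -> buffer=??eyaId????
Fragment 3: offset=7 data="UAHv" -> buffer=??eyaIdUAHv
Fragment 4: offset=0 data="kc" -> buffer=kceyaIdUAHv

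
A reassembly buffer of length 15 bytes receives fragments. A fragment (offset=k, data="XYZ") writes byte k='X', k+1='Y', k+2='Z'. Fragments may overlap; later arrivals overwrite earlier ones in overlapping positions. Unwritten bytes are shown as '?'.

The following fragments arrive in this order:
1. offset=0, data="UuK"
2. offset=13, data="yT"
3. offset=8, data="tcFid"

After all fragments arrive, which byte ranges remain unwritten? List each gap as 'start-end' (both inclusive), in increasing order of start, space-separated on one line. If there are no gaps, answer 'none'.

Answer: 3-7

Derivation:
Fragment 1: offset=0 len=3
Fragment 2: offset=13 len=2
Fragment 3: offset=8 len=5
Gaps: 3-7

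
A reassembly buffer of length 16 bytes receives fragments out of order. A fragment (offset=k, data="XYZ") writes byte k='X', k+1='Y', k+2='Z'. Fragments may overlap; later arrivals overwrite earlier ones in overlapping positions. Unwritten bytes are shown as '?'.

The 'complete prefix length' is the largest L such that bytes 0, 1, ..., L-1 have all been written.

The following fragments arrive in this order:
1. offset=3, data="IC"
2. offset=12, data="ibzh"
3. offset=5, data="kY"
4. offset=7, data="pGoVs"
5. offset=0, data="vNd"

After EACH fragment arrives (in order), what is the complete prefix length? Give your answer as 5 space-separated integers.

Answer: 0 0 0 0 16

Derivation:
Fragment 1: offset=3 data="IC" -> buffer=???IC??????????? -> prefix_len=0
Fragment 2: offset=12 data="ibzh" -> buffer=???IC???????ibzh -> prefix_len=0
Fragment 3: offset=5 data="kY" -> buffer=???ICkY?????ibzh -> prefix_len=0
Fragment 4: offset=7 data="pGoVs" -> buffer=???ICkYpGoVsibzh -> prefix_len=0
Fragment 5: offset=0 data="vNd" -> buffer=vNdICkYpGoVsibzh -> prefix_len=16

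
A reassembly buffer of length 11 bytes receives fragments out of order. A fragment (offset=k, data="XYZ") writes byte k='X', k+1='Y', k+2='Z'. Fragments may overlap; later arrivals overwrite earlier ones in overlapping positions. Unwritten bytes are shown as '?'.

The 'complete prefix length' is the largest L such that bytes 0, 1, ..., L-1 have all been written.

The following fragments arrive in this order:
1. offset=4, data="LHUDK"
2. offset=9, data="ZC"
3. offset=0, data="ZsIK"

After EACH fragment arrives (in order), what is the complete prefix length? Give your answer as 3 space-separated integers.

Answer: 0 0 11

Derivation:
Fragment 1: offset=4 data="LHUDK" -> buffer=????LHUDK?? -> prefix_len=0
Fragment 2: offset=9 data="ZC" -> buffer=????LHUDKZC -> prefix_len=0
Fragment 3: offset=0 data="ZsIK" -> buffer=ZsIKLHUDKZC -> prefix_len=11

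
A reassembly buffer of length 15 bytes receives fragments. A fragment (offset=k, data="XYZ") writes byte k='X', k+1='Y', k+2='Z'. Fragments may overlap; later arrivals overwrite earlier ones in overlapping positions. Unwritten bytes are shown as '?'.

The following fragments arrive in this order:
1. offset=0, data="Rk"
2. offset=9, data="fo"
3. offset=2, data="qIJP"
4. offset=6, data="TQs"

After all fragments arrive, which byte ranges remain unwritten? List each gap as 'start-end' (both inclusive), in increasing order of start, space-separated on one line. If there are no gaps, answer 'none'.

Fragment 1: offset=0 len=2
Fragment 2: offset=9 len=2
Fragment 3: offset=2 len=4
Fragment 4: offset=6 len=3
Gaps: 11-14

Answer: 11-14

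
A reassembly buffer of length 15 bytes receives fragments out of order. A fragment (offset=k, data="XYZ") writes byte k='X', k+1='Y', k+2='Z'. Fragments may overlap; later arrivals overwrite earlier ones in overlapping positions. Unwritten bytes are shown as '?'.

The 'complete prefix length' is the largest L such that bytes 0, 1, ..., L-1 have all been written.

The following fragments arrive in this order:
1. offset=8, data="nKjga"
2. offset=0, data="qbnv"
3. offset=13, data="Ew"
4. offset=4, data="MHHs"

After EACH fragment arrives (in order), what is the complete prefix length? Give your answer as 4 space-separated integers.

Fragment 1: offset=8 data="nKjga" -> buffer=????????nKjga?? -> prefix_len=0
Fragment 2: offset=0 data="qbnv" -> buffer=qbnv????nKjga?? -> prefix_len=4
Fragment 3: offset=13 data="Ew" -> buffer=qbnv????nKjgaEw -> prefix_len=4
Fragment 4: offset=4 data="MHHs" -> buffer=qbnvMHHsnKjgaEw -> prefix_len=15

Answer: 0 4 4 15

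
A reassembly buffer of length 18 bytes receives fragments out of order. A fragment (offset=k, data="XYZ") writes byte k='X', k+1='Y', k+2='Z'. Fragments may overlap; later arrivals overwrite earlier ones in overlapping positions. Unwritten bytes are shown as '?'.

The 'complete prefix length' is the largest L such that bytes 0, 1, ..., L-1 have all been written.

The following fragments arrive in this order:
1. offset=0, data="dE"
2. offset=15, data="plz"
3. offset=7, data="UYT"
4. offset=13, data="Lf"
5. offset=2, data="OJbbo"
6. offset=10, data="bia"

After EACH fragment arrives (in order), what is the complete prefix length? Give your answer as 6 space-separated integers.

Answer: 2 2 2 2 10 18

Derivation:
Fragment 1: offset=0 data="dE" -> buffer=dE???????????????? -> prefix_len=2
Fragment 2: offset=15 data="plz" -> buffer=dE?????????????plz -> prefix_len=2
Fragment 3: offset=7 data="UYT" -> buffer=dE?????UYT?????plz -> prefix_len=2
Fragment 4: offset=13 data="Lf" -> buffer=dE?????UYT???Lfplz -> prefix_len=2
Fragment 5: offset=2 data="OJbbo" -> buffer=dEOJbboUYT???Lfplz -> prefix_len=10
Fragment 6: offset=10 data="bia" -> buffer=dEOJbboUYTbiaLfplz -> prefix_len=18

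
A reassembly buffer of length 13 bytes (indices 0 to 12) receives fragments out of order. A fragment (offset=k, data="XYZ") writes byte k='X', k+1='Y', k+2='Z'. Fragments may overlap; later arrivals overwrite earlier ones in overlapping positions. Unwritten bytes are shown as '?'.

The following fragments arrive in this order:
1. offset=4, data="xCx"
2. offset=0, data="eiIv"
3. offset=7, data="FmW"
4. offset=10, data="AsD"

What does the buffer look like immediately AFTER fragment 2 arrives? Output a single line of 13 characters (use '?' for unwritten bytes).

Fragment 1: offset=4 data="xCx" -> buffer=????xCx??????
Fragment 2: offset=0 data="eiIv" -> buffer=eiIvxCx??????

Answer: eiIvxCx??????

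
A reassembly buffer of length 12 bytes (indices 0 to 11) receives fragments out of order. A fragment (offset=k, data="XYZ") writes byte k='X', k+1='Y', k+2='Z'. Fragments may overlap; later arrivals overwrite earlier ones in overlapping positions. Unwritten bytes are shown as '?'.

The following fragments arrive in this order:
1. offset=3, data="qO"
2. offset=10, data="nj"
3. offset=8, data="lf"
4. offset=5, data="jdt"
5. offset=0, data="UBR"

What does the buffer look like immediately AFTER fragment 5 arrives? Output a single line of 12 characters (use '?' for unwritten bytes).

Answer: UBRqOjdtlfnj

Derivation:
Fragment 1: offset=3 data="qO" -> buffer=???qO???????
Fragment 2: offset=10 data="nj" -> buffer=???qO?????nj
Fragment 3: offset=8 data="lf" -> buffer=???qO???lfnj
Fragment 4: offset=5 data="jdt" -> buffer=???qOjdtlfnj
Fragment 5: offset=0 data="UBR" -> buffer=UBRqOjdtlfnj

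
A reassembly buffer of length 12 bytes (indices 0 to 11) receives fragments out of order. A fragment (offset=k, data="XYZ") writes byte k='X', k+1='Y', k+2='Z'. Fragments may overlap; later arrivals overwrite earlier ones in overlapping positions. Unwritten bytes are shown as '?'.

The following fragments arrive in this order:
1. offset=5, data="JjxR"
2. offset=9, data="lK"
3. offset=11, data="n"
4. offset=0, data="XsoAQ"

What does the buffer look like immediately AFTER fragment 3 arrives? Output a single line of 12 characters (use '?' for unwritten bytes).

Answer: ?????JjxRlKn

Derivation:
Fragment 1: offset=5 data="JjxR" -> buffer=?????JjxR???
Fragment 2: offset=9 data="lK" -> buffer=?????JjxRlK?
Fragment 3: offset=11 data="n" -> buffer=?????JjxRlKn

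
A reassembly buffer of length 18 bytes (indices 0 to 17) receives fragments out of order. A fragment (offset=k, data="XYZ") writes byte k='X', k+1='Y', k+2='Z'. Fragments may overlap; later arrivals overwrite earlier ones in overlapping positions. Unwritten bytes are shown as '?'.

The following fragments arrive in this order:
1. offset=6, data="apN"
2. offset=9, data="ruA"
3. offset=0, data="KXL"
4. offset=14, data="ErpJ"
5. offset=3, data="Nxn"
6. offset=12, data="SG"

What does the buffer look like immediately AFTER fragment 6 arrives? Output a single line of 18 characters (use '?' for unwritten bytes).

Fragment 1: offset=6 data="apN" -> buffer=??????apN?????????
Fragment 2: offset=9 data="ruA" -> buffer=??????apNruA??????
Fragment 3: offset=0 data="KXL" -> buffer=KXL???apNruA??????
Fragment 4: offset=14 data="ErpJ" -> buffer=KXL???apNruA??ErpJ
Fragment 5: offset=3 data="Nxn" -> buffer=KXLNxnapNruA??ErpJ
Fragment 6: offset=12 data="SG" -> buffer=KXLNxnapNruASGErpJ

Answer: KXLNxnapNruASGErpJ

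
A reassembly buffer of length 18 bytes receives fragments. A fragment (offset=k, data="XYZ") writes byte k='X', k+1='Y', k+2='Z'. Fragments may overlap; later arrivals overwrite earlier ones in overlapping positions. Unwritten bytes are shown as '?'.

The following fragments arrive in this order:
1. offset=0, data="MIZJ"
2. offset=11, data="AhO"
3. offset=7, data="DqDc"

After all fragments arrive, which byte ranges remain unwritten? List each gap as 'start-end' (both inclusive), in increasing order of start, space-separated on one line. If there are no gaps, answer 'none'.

Fragment 1: offset=0 len=4
Fragment 2: offset=11 len=3
Fragment 3: offset=7 len=4
Gaps: 4-6 14-17

Answer: 4-6 14-17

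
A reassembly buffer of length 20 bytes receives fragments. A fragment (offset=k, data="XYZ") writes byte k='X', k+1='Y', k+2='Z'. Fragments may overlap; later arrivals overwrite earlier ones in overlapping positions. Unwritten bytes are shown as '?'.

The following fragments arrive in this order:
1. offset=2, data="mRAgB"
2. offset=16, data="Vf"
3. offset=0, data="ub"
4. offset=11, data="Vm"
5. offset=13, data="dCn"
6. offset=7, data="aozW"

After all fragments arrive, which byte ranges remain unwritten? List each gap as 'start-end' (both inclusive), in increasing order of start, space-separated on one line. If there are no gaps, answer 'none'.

Fragment 1: offset=2 len=5
Fragment 2: offset=16 len=2
Fragment 3: offset=0 len=2
Fragment 4: offset=11 len=2
Fragment 5: offset=13 len=3
Fragment 6: offset=7 len=4
Gaps: 18-19

Answer: 18-19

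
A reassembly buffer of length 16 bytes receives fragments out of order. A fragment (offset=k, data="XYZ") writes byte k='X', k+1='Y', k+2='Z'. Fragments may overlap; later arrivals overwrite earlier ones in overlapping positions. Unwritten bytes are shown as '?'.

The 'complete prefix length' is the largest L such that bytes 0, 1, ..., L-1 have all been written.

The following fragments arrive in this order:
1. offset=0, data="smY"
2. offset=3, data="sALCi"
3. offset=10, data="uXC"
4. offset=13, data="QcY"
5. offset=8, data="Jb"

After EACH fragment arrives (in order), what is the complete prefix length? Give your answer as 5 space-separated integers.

Answer: 3 8 8 8 16

Derivation:
Fragment 1: offset=0 data="smY" -> buffer=smY????????????? -> prefix_len=3
Fragment 2: offset=3 data="sALCi" -> buffer=smYsALCi???????? -> prefix_len=8
Fragment 3: offset=10 data="uXC" -> buffer=smYsALCi??uXC??? -> prefix_len=8
Fragment 4: offset=13 data="QcY" -> buffer=smYsALCi??uXCQcY -> prefix_len=8
Fragment 5: offset=8 data="Jb" -> buffer=smYsALCiJbuXCQcY -> prefix_len=16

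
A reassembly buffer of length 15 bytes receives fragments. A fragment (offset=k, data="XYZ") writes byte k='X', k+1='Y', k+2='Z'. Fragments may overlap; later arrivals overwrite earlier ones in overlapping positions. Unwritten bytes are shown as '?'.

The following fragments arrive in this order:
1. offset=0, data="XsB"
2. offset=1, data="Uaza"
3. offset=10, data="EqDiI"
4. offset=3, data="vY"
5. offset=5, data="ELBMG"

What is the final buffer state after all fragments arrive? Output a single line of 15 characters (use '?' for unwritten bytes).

Answer: XUavYELBMGEqDiI

Derivation:
Fragment 1: offset=0 data="XsB" -> buffer=XsB????????????
Fragment 2: offset=1 data="Uaza" -> buffer=XUaza??????????
Fragment 3: offset=10 data="EqDiI" -> buffer=XUaza?????EqDiI
Fragment 4: offset=3 data="vY" -> buffer=XUavY?????EqDiI
Fragment 5: offset=5 data="ELBMG" -> buffer=XUavYELBMGEqDiI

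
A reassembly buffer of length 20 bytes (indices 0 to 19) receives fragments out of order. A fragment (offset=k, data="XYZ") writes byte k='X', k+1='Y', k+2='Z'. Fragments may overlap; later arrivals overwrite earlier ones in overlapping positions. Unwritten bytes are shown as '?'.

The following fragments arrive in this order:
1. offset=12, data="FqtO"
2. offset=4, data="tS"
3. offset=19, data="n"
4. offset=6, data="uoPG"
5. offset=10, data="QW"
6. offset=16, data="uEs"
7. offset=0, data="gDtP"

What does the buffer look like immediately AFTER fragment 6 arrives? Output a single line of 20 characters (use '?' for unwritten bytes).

Fragment 1: offset=12 data="FqtO" -> buffer=????????????FqtO????
Fragment 2: offset=4 data="tS" -> buffer=????tS??????FqtO????
Fragment 3: offset=19 data="n" -> buffer=????tS??????FqtO???n
Fragment 4: offset=6 data="uoPG" -> buffer=????tSuoPG??FqtO???n
Fragment 5: offset=10 data="QW" -> buffer=????tSuoPGQWFqtO???n
Fragment 6: offset=16 data="uEs" -> buffer=????tSuoPGQWFqtOuEsn

Answer: ????tSuoPGQWFqtOuEsn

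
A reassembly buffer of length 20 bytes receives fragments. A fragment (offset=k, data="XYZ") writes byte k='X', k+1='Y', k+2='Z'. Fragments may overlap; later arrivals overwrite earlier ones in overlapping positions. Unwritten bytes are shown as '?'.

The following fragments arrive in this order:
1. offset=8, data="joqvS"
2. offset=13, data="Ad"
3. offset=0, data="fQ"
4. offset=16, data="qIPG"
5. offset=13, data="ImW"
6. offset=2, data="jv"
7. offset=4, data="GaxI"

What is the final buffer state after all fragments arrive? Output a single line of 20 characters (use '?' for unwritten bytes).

Answer: fQjvGaxIjoqvSImWqIPG

Derivation:
Fragment 1: offset=8 data="joqvS" -> buffer=????????joqvS???????
Fragment 2: offset=13 data="Ad" -> buffer=????????joqvSAd?????
Fragment 3: offset=0 data="fQ" -> buffer=fQ??????joqvSAd?????
Fragment 4: offset=16 data="qIPG" -> buffer=fQ??????joqvSAd?qIPG
Fragment 5: offset=13 data="ImW" -> buffer=fQ??????joqvSImWqIPG
Fragment 6: offset=2 data="jv" -> buffer=fQjv????joqvSImWqIPG
Fragment 7: offset=4 data="GaxI" -> buffer=fQjvGaxIjoqvSImWqIPG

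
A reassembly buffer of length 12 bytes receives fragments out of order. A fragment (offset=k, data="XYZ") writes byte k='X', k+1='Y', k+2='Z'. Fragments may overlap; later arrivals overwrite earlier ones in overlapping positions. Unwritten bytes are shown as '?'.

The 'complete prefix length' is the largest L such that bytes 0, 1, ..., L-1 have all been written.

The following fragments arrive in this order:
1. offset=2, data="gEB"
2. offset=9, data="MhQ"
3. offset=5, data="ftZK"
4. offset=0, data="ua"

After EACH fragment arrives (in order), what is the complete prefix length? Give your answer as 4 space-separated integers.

Answer: 0 0 0 12

Derivation:
Fragment 1: offset=2 data="gEB" -> buffer=??gEB??????? -> prefix_len=0
Fragment 2: offset=9 data="MhQ" -> buffer=??gEB????MhQ -> prefix_len=0
Fragment 3: offset=5 data="ftZK" -> buffer=??gEBftZKMhQ -> prefix_len=0
Fragment 4: offset=0 data="ua" -> buffer=uagEBftZKMhQ -> prefix_len=12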